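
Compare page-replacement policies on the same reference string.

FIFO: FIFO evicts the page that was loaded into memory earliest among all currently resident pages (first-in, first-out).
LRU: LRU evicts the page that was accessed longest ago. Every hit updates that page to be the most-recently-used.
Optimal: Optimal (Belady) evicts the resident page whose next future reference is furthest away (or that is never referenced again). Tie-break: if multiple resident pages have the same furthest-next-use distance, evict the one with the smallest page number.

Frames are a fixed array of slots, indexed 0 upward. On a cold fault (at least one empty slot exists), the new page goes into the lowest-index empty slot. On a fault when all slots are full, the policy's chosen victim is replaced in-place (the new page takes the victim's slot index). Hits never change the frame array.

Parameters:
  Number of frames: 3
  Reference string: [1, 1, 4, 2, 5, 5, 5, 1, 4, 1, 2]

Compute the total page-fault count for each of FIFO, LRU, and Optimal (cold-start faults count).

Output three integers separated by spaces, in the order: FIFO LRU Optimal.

Answer: 7 7 5

Derivation:
--- FIFO ---
  step 0: ref 1 -> FAULT, frames=[1,-,-] (faults so far: 1)
  step 1: ref 1 -> HIT, frames=[1,-,-] (faults so far: 1)
  step 2: ref 4 -> FAULT, frames=[1,4,-] (faults so far: 2)
  step 3: ref 2 -> FAULT, frames=[1,4,2] (faults so far: 3)
  step 4: ref 5 -> FAULT, evict 1, frames=[5,4,2] (faults so far: 4)
  step 5: ref 5 -> HIT, frames=[5,4,2] (faults so far: 4)
  step 6: ref 5 -> HIT, frames=[5,4,2] (faults so far: 4)
  step 7: ref 1 -> FAULT, evict 4, frames=[5,1,2] (faults so far: 5)
  step 8: ref 4 -> FAULT, evict 2, frames=[5,1,4] (faults so far: 6)
  step 9: ref 1 -> HIT, frames=[5,1,4] (faults so far: 6)
  step 10: ref 2 -> FAULT, evict 5, frames=[2,1,4] (faults so far: 7)
  FIFO total faults: 7
--- LRU ---
  step 0: ref 1 -> FAULT, frames=[1,-,-] (faults so far: 1)
  step 1: ref 1 -> HIT, frames=[1,-,-] (faults so far: 1)
  step 2: ref 4 -> FAULT, frames=[1,4,-] (faults so far: 2)
  step 3: ref 2 -> FAULT, frames=[1,4,2] (faults so far: 3)
  step 4: ref 5 -> FAULT, evict 1, frames=[5,4,2] (faults so far: 4)
  step 5: ref 5 -> HIT, frames=[5,4,2] (faults so far: 4)
  step 6: ref 5 -> HIT, frames=[5,4,2] (faults so far: 4)
  step 7: ref 1 -> FAULT, evict 4, frames=[5,1,2] (faults so far: 5)
  step 8: ref 4 -> FAULT, evict 2, frames=[5,1,4] (faults so far: 6)
  step 9: ref 1 -> HIT, frames=[5,1,4] (faults so far: 6)
  step 10: ref 2 -> FAULT, evict 5, frames=[2,1,4] (faults so far: 7)
  LRU total faults: 7
--- Optimal ---
  step 0: ref 1 -> FAULT, frames=[1,-,-] (faults so far: 1)
  step 1: ref 1 -> HIT, frames=[1,-,-] (faults so far: 1)
  step 2: ref 4 -> FAULT, frames=[1,4,-] (faults so far: 2)
  step 3: ref 2 -> FAULT, frames=[1,4,2] (faults so far: 3)
  step 4: ref 5 -> FAULT, evict 2, frames=[1,4,5] (faults so far: 4)
  step 5: ref 5 -> HIT, frames=[1,4,5] (faults so far: 4)
  step 6: ref 5 -> HIT, frames=[1,4,5] (faults so far: 4)
  step 7: ref 1 -> HIT, frames=[1,4,5] (faults so far: 4)
  step 8: ref 4 -> HIT, frames=[1,4,5] (faults so far: 4)
  step 9: ref 1 -> HIT, frames=[1,4,5] (faults so far: 4)
  step 10: ref 2 -> FAULT, evict 1, frames=[2,4,5] (faults so far: 5)
  Optimal total faults: 5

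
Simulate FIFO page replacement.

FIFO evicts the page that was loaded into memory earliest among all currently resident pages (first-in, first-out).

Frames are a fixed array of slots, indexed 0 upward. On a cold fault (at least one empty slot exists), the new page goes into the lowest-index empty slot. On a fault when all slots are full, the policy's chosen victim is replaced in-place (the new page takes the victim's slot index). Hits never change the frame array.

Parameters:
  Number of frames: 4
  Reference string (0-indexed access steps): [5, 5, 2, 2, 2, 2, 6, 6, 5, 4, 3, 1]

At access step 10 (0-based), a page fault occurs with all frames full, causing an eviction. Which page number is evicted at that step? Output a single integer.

Answer: 5

Derivation:
Step 0: ref 5 -> FAULT, frames=[5,-,-,-]
Step 1: ref 5 -> HIT, frames=[5,-,-,-]
Step 2: ref 2 -> FAULT, frames=[5,2,-,-]
Step 3: ref 2 -> HIT, frames=[5,2,-,-]
Step 4: ref 2 -> HIT, frames=[5,2,-,-]
Step 5: ref 2 -> HIT, frames=[5,2,-,-]
Step 6: ref 6 -> FAULT, frames=[5,2,6,-]
Step 7: ref 6 -> HIT, frames=[5,2,6,-]
Step 8: ref 5 -> HIT, frames=[5,2,6,-]
Step 9: ref 4 -> FAULT, frames=[5,2,6,4]
Step 10: ref 3 -> FAULT, evict 5, frames=[3,2,6,4]
At step 10: evicted page 5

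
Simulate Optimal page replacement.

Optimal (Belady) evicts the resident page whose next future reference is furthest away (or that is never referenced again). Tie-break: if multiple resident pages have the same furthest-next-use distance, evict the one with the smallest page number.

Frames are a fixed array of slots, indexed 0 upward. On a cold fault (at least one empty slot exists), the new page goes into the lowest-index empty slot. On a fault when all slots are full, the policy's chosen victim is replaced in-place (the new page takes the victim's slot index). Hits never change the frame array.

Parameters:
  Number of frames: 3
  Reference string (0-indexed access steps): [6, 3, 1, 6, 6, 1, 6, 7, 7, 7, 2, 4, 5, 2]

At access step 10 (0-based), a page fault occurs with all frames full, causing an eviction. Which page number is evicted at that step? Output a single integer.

Step 0: ref 6 -> FAULT, frames=[6,-,-]
Step 1: ref 3 -> FAULT, frames=[6,3,-]
Step 2: ref 1 -> FAULT, frames=[6,3,1]
Step 3: ref 6 -> HIT, frames=[6,3,1]
Step 4: ref 6 -> HIT, frames=[6,3,1]
Step 5: ref 1 -> HIT, frames=[6,3,1]
Step 6: ref 6 -> HIT, frames=[6,3,1]
Step 7: ref 7 -> FAULT, evict 1, frames=[6,3,7]
Step 8: ref 7 -> HIT, frames=[6,3,7]
Step 9: ref 7 -> HIT, frames=[6,3,7]
Step 10: ref 2 -> FAULT, evict 3, frames=[6,2,7]
At step 10: evicted page 3

Answer: 3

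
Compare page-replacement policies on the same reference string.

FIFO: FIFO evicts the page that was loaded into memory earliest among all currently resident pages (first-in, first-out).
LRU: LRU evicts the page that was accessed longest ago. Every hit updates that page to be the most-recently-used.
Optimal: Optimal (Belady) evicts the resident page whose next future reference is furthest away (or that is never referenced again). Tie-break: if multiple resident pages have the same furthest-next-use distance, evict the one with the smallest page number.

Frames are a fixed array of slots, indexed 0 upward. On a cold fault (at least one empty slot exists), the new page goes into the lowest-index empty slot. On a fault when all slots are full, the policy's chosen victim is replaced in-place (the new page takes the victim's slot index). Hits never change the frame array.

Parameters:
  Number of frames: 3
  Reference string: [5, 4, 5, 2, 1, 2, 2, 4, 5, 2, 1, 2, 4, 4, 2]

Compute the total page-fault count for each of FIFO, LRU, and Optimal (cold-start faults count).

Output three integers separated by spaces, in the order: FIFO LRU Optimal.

--- FIFO ---
  step 0: ref 5 -> FAULT, frames=[5,-,-] (faults so far: 1)
  step 1: ref 4 -> FAULT, frames=[5,4,-] (faults so far: 2)
  step 2: ref 5 -> HIT, frames=[5,4,-] (faults so far: 2)
  step 3: ref 2 -> FAULT, frames=[5,4,2] (faults so far: 3)
  step 4: ref 1 -> FAULT, evict 5, frames=[1,4,2] (faults so far: 4)
  step 5: ref 2 -> HIT, frames=[1,4,2] (faults so far: 4)
  step 6: ref 2 -> HIT, frames=[1,4,2] (faults so far: 4)
  step 7: ref 4 -> HIT, frames=[1,4,2] (faults so far: 4)
  step 8: ref 5 -> FAULT, evict 4, frames=[1,5,2] (faults so far: 5)
  step 9: ref 2 -> HIT, frames=[1,5,2] (faults so far: 5)
  step 10: ref 1 -> HIT, frames=[1,5,2] (faults so far: 5)
  step 11: ref 2 -> HIT, frames=[1,5,2] (faults so far: 5)
  step 12: ref 4 -> FAULT, evict 2, frames=[1,5,4] (faults so far: 6)
  step 13: ref 4 -> HIT, frames=[1,5,4] (faults so far: 6)
  step 14: ref 2 -> FAULT, evict 1, frames=[2,5,4] (faults so far: 7)
  FIFO total faults: 7
--- LRU ---
  step 0: ref 5 -> FAULT, frames=[5,-,-] (faults so far: 1)
  step 1: ref 4 -> FAULT, frames=[5,4,-] (faults so far: 2)
  step 2: ref 5 -> HIT, frames=[5,4,-] (faults so far: 2)
  step 3: ref 2 -> FAULT, frames=[5,4,2] (faults so far: 3)
  step 4: ref 1 -> FAULT, evict 4, frames=[5,1,2] (faults so far: 4)
  step 5: ref 2 -> HIT, frames=[5,1,2] (faults so far: 4)
  step 6: ref 2 -> HIT, frames=[5,1,2] (faults so far: 4)
  step 7: ref 4 -> FAULT, evict 5, frames=[4,1,2] (faults so far: 5)
  step 8: ref 5 -> FAULT, evict 1, frames=[4,5,2] (faults so far: 6)
  step 9: ref 2 -> HIT, frames=[4,5,2] (faults so far: 6)
  step 10: ref 1 -> FAULT, evict 4, frames=[1,5,2] (faults so far: 7)
  step 11: ref 2 -> HIT, frames=[1,5,2] (faults so far: 7)
  step 12: ref 4 -> FAULT, evict 5, frames=[1,4,2] (faults so far: 8)
  step 13: ref 4 -> HIT, frames=[1,4,2] (faults so far: 8)
  step 14: ref 2 -> HIT, frames=[1,4,2] (faults so far: 8)
  LRU total faults: 8
--- Optimal ---
  step 0: ref 5 -> FAULT, frames=[5,-,-] (faults so far: 1)
  step 1: ref 4 -> FAULT, frames=[5,4,-] (faults so far: 2)
  step 2: ref 5 -> HIT, frames=[5,4,-] (faults so far: 2)
  step 3: ref 2 -> FAULT, frames=[5,4,2] (faults so far: 3)
  step 4: ref 1 -> FAULT, evict 5, frames=[1,4,2] (faults so far: 4)
  step 5: ref 2 -> HIT, frames=[1,4,2] (faults so far: 4)
  step 6: ref 2 -> HIT, frames=[1,4,2] (faults so far: 4)
  step 7: ref 4 -> HIT, frames=[1,4,2] (faults so far: 4)
  step 8: ref 5 -> FAULT, evict 4, frames=[1,5,2] (faults so far: 5)
  step 9: ref 2 -> HIT, frames=[1,5,2] (faults so far: 5)
  step 10: ref 1 -> HIT, frames=[1,5,2] (faults so far: 5)
  step 11: ref 2 -> HIT, frames=[1,5,2] (faults so far: 5)
  step 12: ref 4 -> FAULT, evict 1, frames=[4,5,2] (faults so far: 6)
  step 13: ref 4 -> HIT, frames=[4,5,2] (faults so far: 6)
  step 14: ref 2 -> HIT, frames=[4,5,2] (faults so far: 6)
  Optimal total faults: 6

Answer: 7 8 6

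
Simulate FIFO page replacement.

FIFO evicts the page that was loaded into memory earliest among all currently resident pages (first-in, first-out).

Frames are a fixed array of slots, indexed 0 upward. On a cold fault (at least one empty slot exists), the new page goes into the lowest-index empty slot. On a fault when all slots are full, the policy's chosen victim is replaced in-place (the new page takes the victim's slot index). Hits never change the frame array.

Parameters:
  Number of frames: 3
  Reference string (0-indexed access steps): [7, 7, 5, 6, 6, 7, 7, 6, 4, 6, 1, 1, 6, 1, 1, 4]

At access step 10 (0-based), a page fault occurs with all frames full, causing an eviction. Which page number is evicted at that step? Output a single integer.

Answer: 5

Derivation:
Step 0: ref 7 -> FAULT, frames=[7,-,-]
Step 1: ref 7 -> HIT, frames=[7,-,-]
Step 2: ref 5 -> FAULT, frames=[7,5,-]
Step 3: ref 6 -> FAULT, frames=[7,5,6]
Step 4: ref 6 -> HIT, frames=[7,5,6]
Step 5: ref 7 -> HIT, frames=[7,5,6]
Step 6: ref 7 -> HIT, frames=[7,5,6]
Step 7: ref 6 -> HIT, frames=[7,5,6]
Step 8: ref 4 -> FAULT, evict 7, frames=[4,5,6]
Step 9: ref 6 -> HIT, frames=[4,5,6]
Step 10: ref 1 -> FAULT, evict 5, frames=[4,1,6]
At step 10: evicted page 5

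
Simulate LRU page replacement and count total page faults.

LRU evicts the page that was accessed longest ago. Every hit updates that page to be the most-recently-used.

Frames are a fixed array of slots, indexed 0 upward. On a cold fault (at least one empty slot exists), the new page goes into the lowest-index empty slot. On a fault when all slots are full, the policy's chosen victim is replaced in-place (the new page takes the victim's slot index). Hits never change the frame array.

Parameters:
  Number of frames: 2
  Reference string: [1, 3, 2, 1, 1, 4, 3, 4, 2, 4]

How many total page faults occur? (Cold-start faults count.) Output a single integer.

Answer: 7

Derivation:
Step 0: ref 1 → FAULT, frames=[1,-]
Step 1: ref 3 → FAULT, frames=[1,3]
Step 2: ref 2 → FAULT (evict 1), frames=[2,3]
Step 3: ref 1 → FAULT (evict 3), frames=[2,1]
Step 4: ref 1 → HIT, frames=[2,1]
Step 5: ref 4 → FAULT (evict 2), frames=[4,1]
Step 6: ref 3 → FAULT (evict 1), frames=[4,3]
Step 7: ref 4 → HIT, frames=[4,3]
Step 8: ref 2 → FAULT (evict 3), frames=[4,2]
Step 9: ref 4 → HIT, frames=[4,2]
Total faults: 7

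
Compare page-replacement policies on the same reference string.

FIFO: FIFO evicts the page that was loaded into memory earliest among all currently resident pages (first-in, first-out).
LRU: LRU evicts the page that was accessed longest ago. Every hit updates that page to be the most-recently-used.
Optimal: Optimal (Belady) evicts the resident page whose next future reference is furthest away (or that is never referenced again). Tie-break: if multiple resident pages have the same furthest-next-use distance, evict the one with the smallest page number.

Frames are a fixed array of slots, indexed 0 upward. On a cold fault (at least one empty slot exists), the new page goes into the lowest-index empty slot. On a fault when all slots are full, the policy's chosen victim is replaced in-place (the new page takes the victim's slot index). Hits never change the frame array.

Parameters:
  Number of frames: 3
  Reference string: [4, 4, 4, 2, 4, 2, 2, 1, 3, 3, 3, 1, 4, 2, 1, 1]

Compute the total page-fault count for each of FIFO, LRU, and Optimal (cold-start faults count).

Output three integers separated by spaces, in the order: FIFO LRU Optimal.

--- FIFO ---
  step 0: ref 4 -> FAULT, frames=[4,-,-] (faults so far: 1)
  step 1: ref 4 -> HIT, frames=[4,-,-] (faults so far: 1)
  step 2: ref 4 -> HIT, frames=[4,-,-] (faults so far: 1)
  step 3: ref 2 -> FAULT, frames=[4,2,-] (faults so far: 2)
  step 4: ref 4 -> HIT, frames=[4,2,-] (faults so far: 2)
  step 5: ref 2 -> HIT, frames=[4,2,-] (faults so far: 2)
  step 6: ref 2 -> HIT, frames=[4,2,-] (faults so far: 2)
  step 7: ref 1 -> FAULT, frames=[4,2,1] (faults so far: 3)
  step 8: ref 3 -> FAULT, evict 4, frames=[3,2,1] (faults so far: 4)
  step 9: ref 3 -> HIT, frames=[3,2,1] (faults so far: 4)
  step 10: ref 3 -> HIT, frames=[3,2,1] (faults so far: 4)
  step 11: ref 1 -> HIT, frames=[3,2,1] (faults so far: 4)
  step 12: ref 4 -> FAULT, evict 2, frames=[3,4,1] (faults so far: 5)
  step 13: ref 2 -> FAULT, evict 1, frames=[3,4,2] (faults so far: 6)
  step 14: ref 1 -> FAULT, evict 3, frames=[1,4,2] (faults so far: 7)
  step 15: ref 1 -> HIT, frames=[1,4,2] (faults so far: 7)
  FIFO total faults: 7
--- LRU ---
  step 0: ref 4 -> FAULT, frames=[4,-,-] (faults so far: 1)
  step 1: ref 4 -> HIT, frames=[4,-,-] (faults so far: 1)
  step 2: ref 4 -> HIT, frames=[4,-,-] (faults so far: 1)
  step 3: ref 2 -> FAULT, frames=[4,2,-] (faults so far: 2)
  step 4: ref 4 -> HIT, frames=[4,2,-] (faults so far: 2)
  step 5: ref 2 -> HIT, frames=[4,2,-] (faults so far: 2)
  step 6: ref 2 -> HIT, frames=[4,2,-] (faults so far: 2)
  step 7: ref 1 -> FAULT, frames=[4,2,1] (faults so far: 3)
  step 8: ref 3 -> FAULT, evict 4, frames=[3,2,1] (faults so far: 4)
  step 9: ref 3 -> HIT, frames=[3,2,1] (faults so far: 4)
  step 10: ref 3 -> HIT, frames=[3,2,1] (faults so far: 4)
  step 11: ref 1 -> HIT, frames=[3,2,1] (faults so far: 4)
  step 12: ref 4 -> FAULT, evict 2, frames=[3,4,1] (faults so far: 5)
  step 13: ref 2 -> FAULT, evict 3, frames=[2,4,1] (faults so far: 6)
  step 14: ref 1 -> HIT, frames=[2,4,1] (faults so far: 6)
  step 15: ref 1 -> HIT, frames=[2,4,1] (faults so far: 6)
  LRU total faults: 6
--- Optimal ---
  step 0: ref 4 -> FAULT, frames=[4,-,-] (faults so far: 1)
  step 1: ref 4 -> HIT, frames=[4,-,-] (faults so far: 1)
  step 2: ref 4 -> HIT, frames=[4,-,-] (faults so far: 1)
  step 3: ref 2 -> FAULT, frames=[4,2,-] (faults so far: 2)
  step 4: ref 4 -> HIT, frames=[4,2,-] (faults so far: 2)
  step 5: ref 2 -> HIT, frames=[4,2,-] (faults so far: 2)
  step 6: ref 2 -> HIT, frames=[4,2,-] (faults so far: 2)
  step 7: ref 1 -> FAULT, frames=[4,2,1] (faults so far: 3)
  step 8: ref 3 -> FAULT, evict 2, frames=[4,3,1] (faults so far: 4)
  step 9: ref 3 -> HIT, frames=[4,3,1] (faults so far: 4)
  step 10: ref 3 -> HIT, frames=[4,3,1] (faults so far: 4)
  step 11: ref 1 -> HIT, frames=[4,3,1] (faults so far: 4)
  step 12: ref 4 -> HIT, frames=[4,3,1] (faults so far: 4)
  step 13: ref 2 -> FAULT, evict 3, frames=[4,2,1] (faults so far: 5)
  step 14: ref 1 -> HIT, frames=[4,2,1] (faults so far: 5)
  step 15: ref 1 -> HIT, frames=[4,2,1] (faults so far: 5)
  Optimal total faults: 5

Answer: 7 6 5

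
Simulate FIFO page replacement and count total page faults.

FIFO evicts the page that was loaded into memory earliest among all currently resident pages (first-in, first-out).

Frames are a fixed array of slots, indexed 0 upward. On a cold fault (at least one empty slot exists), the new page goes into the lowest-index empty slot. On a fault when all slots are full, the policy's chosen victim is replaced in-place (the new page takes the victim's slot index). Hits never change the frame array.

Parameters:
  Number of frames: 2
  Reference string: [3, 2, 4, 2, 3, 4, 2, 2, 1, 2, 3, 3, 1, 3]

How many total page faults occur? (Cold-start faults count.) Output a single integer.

Answer: 7

Derivation:
Step 0: ref 3 → FAULT, frames=[3,-]
Step 1: ref 2 → FAULT, frames=[3,2]
Step 2: ref 4 → FAULT (evict 3), frames=[4,2]
Step 3: ref 2 → HIT, frames=[4,2]
Step 4: ref 3 → FAULT (evict 2), frames=[4,3]
Step 5: ref 4 → HIT, frames=[4,3]
Step 6: ref 2 → FAULT (evict 4), frames=[2,3]
Step 7: ref 2 → HIT, frames=[2,3]
Step 8: ref 1 → FAULT (evict 3), frames=[2,1]
Step 9: ref 2 → HIT, frames=[2,1]
Step 10: ref 3 → FAULT (evict 2), frames=[3,1]
Step 11: ref 3 → HIT, frames=[3,1]
Step 12: ref 1 → HIT, frames=[3,1]
Step 13: ref 3 → HIT, frames=[3,1]
Total faults: 7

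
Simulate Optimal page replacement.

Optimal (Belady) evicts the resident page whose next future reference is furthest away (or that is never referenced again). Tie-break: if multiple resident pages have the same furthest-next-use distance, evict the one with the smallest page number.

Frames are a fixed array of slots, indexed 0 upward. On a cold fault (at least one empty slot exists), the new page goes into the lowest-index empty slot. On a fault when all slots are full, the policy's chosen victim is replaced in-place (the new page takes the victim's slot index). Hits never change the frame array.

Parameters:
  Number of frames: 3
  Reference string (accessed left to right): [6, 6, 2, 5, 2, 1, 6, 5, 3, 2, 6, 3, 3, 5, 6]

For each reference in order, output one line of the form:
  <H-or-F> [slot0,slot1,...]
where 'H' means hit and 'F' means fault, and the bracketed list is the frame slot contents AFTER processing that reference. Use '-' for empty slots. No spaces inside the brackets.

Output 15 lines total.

F [6,-,-]
H [6,-,-]
F [6,2,-]
F [6,2,5]
H [6,2,5]
F [6,1,5]
H [6,1,5]
H [6,1,5]
F [6,3,5]
F [6,3,2]
H [6,3,2]
H [6,3,2]
H [6,3,2]
F [6,3,5]
H [6,3,5]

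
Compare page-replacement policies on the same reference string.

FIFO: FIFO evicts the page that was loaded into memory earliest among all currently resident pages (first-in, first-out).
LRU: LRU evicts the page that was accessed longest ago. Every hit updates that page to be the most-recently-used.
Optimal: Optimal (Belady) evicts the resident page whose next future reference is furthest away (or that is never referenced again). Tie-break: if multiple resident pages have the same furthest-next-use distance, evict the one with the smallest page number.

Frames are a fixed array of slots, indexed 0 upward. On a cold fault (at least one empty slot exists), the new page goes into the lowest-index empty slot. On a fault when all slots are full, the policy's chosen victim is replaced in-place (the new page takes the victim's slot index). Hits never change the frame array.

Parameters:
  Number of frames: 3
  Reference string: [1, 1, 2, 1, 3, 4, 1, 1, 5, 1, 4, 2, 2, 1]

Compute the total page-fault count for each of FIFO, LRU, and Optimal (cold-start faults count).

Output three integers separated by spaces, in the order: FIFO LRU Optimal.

--- FIFO ---
  step 0: ref 1 -> FAULT, frames=[1,-,-] (faults so far: 1)
  step 1: ref 1 -> HIT, frames=[1,-,-] (faults so far: 1)
  step 2: ref 2 -> FAULT, frames=[1,2,-] (faults so far: 2)
  step 3: ref 1 -> HIT, frames=[1,2,-] (faults so far: 2)
  step 4: ref 3 -> FAULT, frames=[1,2,3] (faults so far: 3)
  step 5: ref 4 -> FAULT, evict 1, frames=[4,2,3] (faults so far: 4)
  step 6: ref 1 -> FAULT, evict 2, frames=[4,1,3] (faults so far: 5)
  step 7: ref 1 -> HIT, frames=[4,1,3] (faults so far: 5)
  step 8: ref 5 -> FAULT, evict 3, frames=[4,1,5] (faults so far: 6)
  step 9: ref 1 -> HIT, frames=[4,1,5] (faults so far: 6)
  step 10: ref 4 -> HIT, frames=[4,1,5] (faults so far: 6)
  step 11: ref 2 -> FAULT, evict 4, frames=[2,1,5] (faults so far: 7)
  step 12: ref 2 -> HIT, frames=[2,1,5] (faults so far: 7)
  step 13: ref 1 -> HIT, frames=[2,1,5] (faults so far: 7)
  FIFO total faults: 7
--- LRU ---
  step 0: ref 1 -> FAULT, frames=[1,-,-] (faults so far: 1)
  step 1: ref 1 -> HIT, frames=[1,-,-] (faults so far: 1)
  step 2: ref 2 -> FAULT, frames=[1,2,-] (faults so far: 2)
  step 3: ref 1 -> HIT, frames=[1,2,-] (faults so far: 2)
  step 4: ref 3 -> FAULT, frames=[1,2,3] (faults so far: 3)
  step 5: ref 4 -> FAULT, evict 2, frames=[1,4,3] (faults so far: 4)
  step 6: ref 1 -> HIT, frames=[1,4,3] (faults so far: 4)
  step 7: ref 1 -> HIT, frames=[1,4,3] (faults so far: 4)
  step 8: ref 5 -> FAULT, evict 3, frames=[1,4,5] (faults so far: 5)
  step 9: ref 1 -> HIT, frames=[1,4,5] (faults so far: 5)
  step 10: ref 4 -> HIT, frames=[1,4,5] (faults so far: 5)
  step 11: ref 2 -> FAULT, evict 5, frames=[1,4,2] (faults so far: 6)
  step 12: ref 2 -> HIT, frames=[1,4,2] (faults so far: 6)
  step 13: ref 1 -> HIT, frames=[1,4,2] (faults so far: 6)
  LRU total faults: 6
--- Optimal ---
  step 0: ref 1 -> FAULT, frames=[1,-,-] (faults so far: 1)
  step 1: ref 1 -> HIT, frames=[1,-,-] (faults so far: 1)
  step 2: ref 2 -> FAULT, frames=[1,2,-] (faults so far: 2)
  step 3: ref 1 -> HIT, frames=[1,2,-] (faults so far: 2)
  step 4: ref 3 -> FAULT, frames=[1,2,3] (faults so far: 3)
  step 5: ref 4 -> FAULT, evict 3, frames=[1,2,4] (faults so far: 4)
  step 6: ref 1 -> HIT, frames=[1,2,4] (faults so far: 4)
  step 7: ref 1 -> HIT, frames=[1,2,4] (faults so far: 4)
  step 8: ref 5 -> FAULT, evict 2, frames=[1,5,4] (faults so far: 5)
  step 9: ref 1 -> HIT, frames=[1,5,4] (faults so far: 5)
  step 10: ref 4 -> HIT, frames=[1,5,4] (faults so far: 5)
  step 11: ref 2 -> FAULT, evict 4, frames=[1,5,2] (faults so far: 6)
  step 12: ref 2 -> HIT, frames=[1,5,2] (faults so far: 6)
  step 13: ref 1 -> HIT, frames=[1,5,2] (faults so far: 6)
  Optimal total faults: 6

Answer: 7 6 6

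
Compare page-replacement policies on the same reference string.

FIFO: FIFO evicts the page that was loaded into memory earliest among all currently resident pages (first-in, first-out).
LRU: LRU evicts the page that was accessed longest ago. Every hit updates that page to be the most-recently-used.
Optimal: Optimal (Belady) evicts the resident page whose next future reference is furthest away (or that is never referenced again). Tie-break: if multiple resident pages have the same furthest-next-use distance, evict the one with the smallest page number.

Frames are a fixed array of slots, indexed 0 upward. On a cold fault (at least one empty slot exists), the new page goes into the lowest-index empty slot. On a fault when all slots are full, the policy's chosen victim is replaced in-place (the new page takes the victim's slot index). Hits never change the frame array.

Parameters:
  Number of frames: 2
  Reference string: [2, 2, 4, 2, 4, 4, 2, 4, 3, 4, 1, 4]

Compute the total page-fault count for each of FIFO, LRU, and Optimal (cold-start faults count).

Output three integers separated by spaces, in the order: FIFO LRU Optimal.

--- FIFO ---
  step 0: ref 2 -> FAULT, frames=[2,-] (faults so far: 1)
  step 1: ref 2 -> HIT, frames=[2,-] (faults so far: 1)
  step 2: ref 4 -> FAULT, frames=[2,4] (faults so far: 2)
  step 3: ref 2 -> HIT, frames=[2,4] (faults so far: 2)
  step 4: ref 4 -> HIT, frames=[2,4] (faults so far: 2)
  step 5: ref 4 -> HIT, frames=[2,4] (faults so far: 2)
  step 6: ref 2 -> HIT, frames=[2,4] (faults so far: 2)
  step 7: ref 4 -> HIT, frames=[2,4] (faults so far: 2)
  step 8: ref 3 -> FAULT, evict 2, frames=[3,4] (faults so far: 3)
  step 9: ref 4 -> HIT, frames=[3,4] (faults so far: 3)
  step 10: ref 1 -> FAULT, evict 4, frames=[3,1] (faults so far: 4)
  step 11: ref 4 -> FAULT, evict 3, frames=[4,1] (faults so far: 5)
  FIFO total faults: 5
--- LRU ---
  step 0: ref 2 -> FAULT, frames=[2,-] (faults so far: 1)
  step 1: ref 2 -> HIT, frames=[2,-] (faults so far: 1)
  step 2: ref 4 -> FAULT, frames=[2,4] (faults so far: 2)
  step 3: ref 2 -> HIT, frames=[2,4] (faults so far: 2)
  step 4: ref 4 -> HIT, frames=[2,4] (faults so far: 2)
  step 5: ref 4 -> HIT, frames=[2,4] (faults so far: 2)
  step 6: ref 2 -> HIT, frames=[2,4] (faults so far: 2)
  step 7: ref 4 -> HIT, frames=[2,4] (faults so far: 2)
  step 8: ref 3 -> FAULT, evict 2, frames=[3,4] (faults so far: 3)
  step 9: ref 4 -> HIT, frames=[3,4] (faults so far: 3)
  step 10: ref 1 -> FAULT, evict 3, frames=[1,4] (faults so far: 4)
  step 11: ref 4 -> HIT, frames=[1,4] (faults so far: 4)
  LRU total faults: 4
--- Optimal ---
  step 0: ref 2 -> FAULT, frames=[2,-] (faults so far: 1)
  step 1: ref 2 -> HIT, frames=[2,-] (faults so far: 1)
  step 2: ref 4 -> FAULT, frames=[2,4] (faults so far: 2)
  step 3: ref 2 -> HIT, frames=[2,4] (faults so far: 2)
  step 4: ref 4 -> HIT, frames=[2,4] (faults so far: 2)
  step 5: ref 4 -> HIT, frames=[2,4] (faults so far: 2)
  step 6: ref 2 -> HIT, frames=[2,4] (faults so far: 2)
  step 7: ref 4 -> HIT, frames=[2,4] (faults so far: 2)
  step 8: ref 3 -> FAULT, evict 2, frames=[3,4] (faults so far: 3)
  step 9: ref 4 -> HIT, frames=[3,4] (faults so far: 3)
  step 10: ref 1 -> FAULT, evict 3, frames=[1,4] (faults so far: 4)
  step 11: ref 4 -> HIT, frames=[1,4] (faults so far: 4)
  Optimal total faults: 4

Answer: 5 4 4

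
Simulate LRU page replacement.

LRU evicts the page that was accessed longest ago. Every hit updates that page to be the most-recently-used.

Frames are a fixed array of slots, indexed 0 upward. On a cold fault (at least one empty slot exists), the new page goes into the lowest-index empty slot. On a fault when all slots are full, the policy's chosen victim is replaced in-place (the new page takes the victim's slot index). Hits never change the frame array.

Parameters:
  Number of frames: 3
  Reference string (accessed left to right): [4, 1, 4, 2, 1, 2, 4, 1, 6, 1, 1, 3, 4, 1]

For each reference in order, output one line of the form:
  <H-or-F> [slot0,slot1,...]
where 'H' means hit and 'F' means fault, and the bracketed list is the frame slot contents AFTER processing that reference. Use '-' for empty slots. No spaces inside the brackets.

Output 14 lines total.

F [4,-,-]
F [4,1,-]
H [4,1,-]
F [4,1,2]
H [4,1,2]
H [4,1,2]
H [4,1,2]
H [4,1,2]
F [4,1,6]
H [4,1,6]
H [4,1,6]
F [3,1,6]
F [3,1,4]
H [3,1,4]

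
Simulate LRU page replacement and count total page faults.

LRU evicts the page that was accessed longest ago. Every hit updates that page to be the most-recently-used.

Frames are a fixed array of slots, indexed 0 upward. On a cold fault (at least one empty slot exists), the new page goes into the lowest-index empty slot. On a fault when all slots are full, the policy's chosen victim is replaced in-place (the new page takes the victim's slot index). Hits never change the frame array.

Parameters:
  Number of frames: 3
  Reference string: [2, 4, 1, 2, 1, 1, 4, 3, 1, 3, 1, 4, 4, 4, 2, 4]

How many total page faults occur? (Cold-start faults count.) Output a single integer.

Step 0: ref 2 → FAULT, frames=[2,-,-]
Step 1: ref 4 → FAULT, frames=[2,4,-]
Step 2: ref 1 → FAULT, frames=[2,4,1]
Step 3: ref 2 → HIT, frames=[2,4,1]
Step 4: ref 1 → HIT, frames=[2,4,1]
Step 5: ref 1 → HIT, frames=[2,4,1]
Step 6: ref 4 → HIT, frames=[2,4,1]
Step 7: ref 3 → FAULT (evict 2), frames=[3,4,1]
Step 8: ref 1 → HIT, frames=[3,4,1]
Step 9: ref 3 → HIT, frames=[3,4,1]
Step 10: ref 1 → HIT, frames=[3,4,1]
Step 11: ref 4 → HIT, frames=[3,4,1]
Step 12: ref 4 → HIT, frames=[3,4,1]
Step 13: ref 4 → HIT, frames=[3,4,1]
Step 14: ref 2 → FAULT (evict 3), frames=[2,4,1]
Step 15: ref 4 → HIT, frames=[2,4,1]
Total faults: 5

Answer: 5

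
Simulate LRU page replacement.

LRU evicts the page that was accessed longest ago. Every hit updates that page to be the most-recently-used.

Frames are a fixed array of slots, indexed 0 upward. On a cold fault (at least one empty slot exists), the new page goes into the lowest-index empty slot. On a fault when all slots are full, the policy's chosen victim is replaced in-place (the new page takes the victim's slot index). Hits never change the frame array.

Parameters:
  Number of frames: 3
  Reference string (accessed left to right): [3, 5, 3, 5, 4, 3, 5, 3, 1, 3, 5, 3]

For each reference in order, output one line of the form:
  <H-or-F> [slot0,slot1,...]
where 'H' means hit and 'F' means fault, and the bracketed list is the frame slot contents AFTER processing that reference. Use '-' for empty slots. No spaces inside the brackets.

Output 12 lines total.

F [3,-,-]
F [3,5,-]
H [3,5,-]
H [3,5,-]
F [3,5,4]
H [3,5,4]
H [3,5,4]
H [3,5,4]
F [3,5,1]
H [3,5,1]
H [3,5,1]
H [3,5,1]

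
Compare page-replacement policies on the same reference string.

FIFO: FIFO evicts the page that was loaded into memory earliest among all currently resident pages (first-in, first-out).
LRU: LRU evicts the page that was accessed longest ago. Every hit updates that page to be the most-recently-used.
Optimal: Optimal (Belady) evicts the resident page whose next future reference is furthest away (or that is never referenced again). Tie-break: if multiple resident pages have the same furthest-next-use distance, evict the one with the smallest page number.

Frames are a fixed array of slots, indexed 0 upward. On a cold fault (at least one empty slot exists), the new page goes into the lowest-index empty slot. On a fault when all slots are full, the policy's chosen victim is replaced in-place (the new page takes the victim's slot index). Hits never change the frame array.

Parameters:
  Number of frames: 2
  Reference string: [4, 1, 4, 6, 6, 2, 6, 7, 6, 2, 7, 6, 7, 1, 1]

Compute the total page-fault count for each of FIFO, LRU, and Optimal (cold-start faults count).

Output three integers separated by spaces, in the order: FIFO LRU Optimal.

--- FIFO ---
  step 0: ref 4 -> FAULT, frames=[4,-] (faults so far: 1)
  step 1: ref 1 -> FAULT, frames=[4,1] (faults so far: 2)
  step 2: ref 4 -> HIT, frames=[4,1] (faults so far: 2)
  step 3: ref 6 -> FAULT, evict 4, frames=[6,1] (faults so far: 3)
  step 4: ref 6 -> HIT, frames=[6,1] (faults so far: 3)
  step 5: ref 2 -> FAULT, evict 1, frames=[6,2] (faults so far: 4)
  step 6: ref 6 -> HIT, frames=[6,2] (faults so far: 4)
  step 7: ref 7 -> FAULT, evict 6, frames=[7,2] (faults so far: 5)
  step 8: ref 6 -> FAULT, evict 2, frames=[7,6] (faults so far: 6)
  step 9: ref 2 -> FAULT, evict 7, frames=[2,6] (faults so far: 7)
  step 10: ref 7 -> FAULT, evict 6, frames=[2,7] (faults so far: 8)
  step 11: ref 6 -> FAULT, evict 2, frames=[6,7] (faults so far: 9)
  step 12: ref 7 -> HIT, frames=[6,7] (faults so far: 9)
  step 13: ref 1 -> FAULT, evict 7, frames=[6,1] (faults so far: 10)
  step 14: ref 1 -> HIT, frames=[6,1] (faults so far: 10)
  FIFO total faults: 10
--- LRU ---
  step 0: ref 4 -> FAULT, frames=[4,-] (faults so far: 1)
  step 1: ref 1 -> FAULT, frames=[4,1] (faults so far: 2)
  step 2: ref 4 -> HIT, frames=[4,1] (faults so far: 2)
  step 3: ref 6 -> FAULT, evict 1, frames=[4,6] (faults so far: 3)
  step 4: ref 6 -> HIT, frames=[4,6] (faults so far: 3)
  step 5: ref 2 -> FAULT, evict 4, frames=[2,6] (faults so far: 4)
  step 6: ref 6 -> HIT, frames=[2,6] (faults so far: 4)
  step 7: ref 7 -> FAULT, evict 2, frames=[7,6] (faults so far: 5)
  step 8: ref 6 -> HIT, frames=[7,6] (faults so far: 5)
  step 9: ref 2 -> FAULT, evict 7, frames=[2,6] (faults so far: 6)
  step 10: ref 7 -> FAULT, evict 6, frames=[2,7] (faults so far: 7)
  step 11: ref 6 -> FAULT, evict 2, frames=[6,7] (faults so far: 8)
  step 12: ref 7 -> HIT, frames=[6,7] (faults so far: 8)
  step 13: ref 1 -> FAULT, evict 6, frames=[1,7] (faults so far: 9)
  step 14: ref 1 -> HIT, frames=[1,7] (faults so far: 9)
  LRU total faults: 9
--- Optimal ---
  step 0: ref 4 -> FAULT, frames=[4,-] (faults so far: 1)
  step 1: ref 1 -> FAULT, frames=[4,1] (faults so far: 2)
  step 2: ref 4 -> HIT, frames=[4,1] (faults so far: 2)
  step 3: ref 6 -> FAULT, evict 4, frames=[6,1] (faults so far: 3)
  step 4: ref 6 -> HIT, frames=[6,1] (faults so far: 3)
  step 5: ref 2 -> FAULT, evict 1, frames=[6,2] (faults so far: 4)
  step 6: ref 6 -> HIT, frames=[6,2] (faults so far: 4)
  step 7: ref 7 -> FAULT, evict 2, frames=[6,7] (faults so far: 5)
  step 8: ref 6 -> HIT, frames=[6,7] (faults so far: 5)
  step 9: ref 2 -> FAULT, evict 6, frames=[2,7] (faults so far: 6)
  step 10: ref 7 -> HIT, frames=[2,7] (faults so far: 6)
  step 11: ref 6 -> FAULT, evict 2, frames=[6,7] (faults so far: 7)
  step 12: ref 7 -> HIT, frames=[6,7] (faults so far: 7)
  step 13: ref 1 -> FAULT, evict 6, frames=[1,7] (faults so far: 8)
  step 14: ref 1 -> HIT, frames=[1,7] (faults so far: 8)
  Optimal total faults: 8

Answer: 10 9 8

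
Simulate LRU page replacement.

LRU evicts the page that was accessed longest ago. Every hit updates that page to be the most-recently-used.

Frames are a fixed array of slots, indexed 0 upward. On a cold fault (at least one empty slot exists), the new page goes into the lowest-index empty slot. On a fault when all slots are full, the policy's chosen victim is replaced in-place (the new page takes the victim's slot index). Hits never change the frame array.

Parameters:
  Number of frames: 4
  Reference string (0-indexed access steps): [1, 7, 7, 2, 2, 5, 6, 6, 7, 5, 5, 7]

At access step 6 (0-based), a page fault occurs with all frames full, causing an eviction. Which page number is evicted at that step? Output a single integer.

Answer: 1

Derivation:
Step 0: ref 1 -> FAULT, frames=[1,-,-,-]
Step 1: ref 7 -> FAULT, frames=[1,7,-,-]
Step 2: ref 7 -> HIT, frames=[1,7,-,-]
Step 3: ref 2 -> FAULT, frames=[1,7,2,-]
Step 4: ref 2 -> HIT, frames=[1,7,2,-]
Step 5: ref 5 -> FAULT, frames=[1,7,2,5]
Step 6: ref 6 -> FAULT, evict 1, frames=[6,7,2,5]
At step 6: evicted page 1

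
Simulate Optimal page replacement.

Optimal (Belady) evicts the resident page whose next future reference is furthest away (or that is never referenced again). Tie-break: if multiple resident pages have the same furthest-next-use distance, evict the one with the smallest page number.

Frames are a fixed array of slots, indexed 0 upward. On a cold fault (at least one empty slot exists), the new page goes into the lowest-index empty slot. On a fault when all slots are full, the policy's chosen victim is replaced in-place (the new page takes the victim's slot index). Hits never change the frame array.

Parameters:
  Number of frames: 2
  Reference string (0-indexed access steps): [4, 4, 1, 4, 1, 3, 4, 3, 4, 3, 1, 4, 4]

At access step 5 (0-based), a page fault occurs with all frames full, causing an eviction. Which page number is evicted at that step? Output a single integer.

Step 0: ref 4 -> FAULT, frames=[4,-]
Step 1: ref 4 -> HIT, frames=[4,-]
Step 2: ref 1 -> FAULT, frames=[4,1]
Step 3: ref 4 -> HIT, frames=[4,1]
Step 4: ref 1 -> HIT, frames=[4,1]
Step 5: ref 3 -> FAULT, evict 1, frames=[4,3]
At step 5: evicted page 1

Answer: 1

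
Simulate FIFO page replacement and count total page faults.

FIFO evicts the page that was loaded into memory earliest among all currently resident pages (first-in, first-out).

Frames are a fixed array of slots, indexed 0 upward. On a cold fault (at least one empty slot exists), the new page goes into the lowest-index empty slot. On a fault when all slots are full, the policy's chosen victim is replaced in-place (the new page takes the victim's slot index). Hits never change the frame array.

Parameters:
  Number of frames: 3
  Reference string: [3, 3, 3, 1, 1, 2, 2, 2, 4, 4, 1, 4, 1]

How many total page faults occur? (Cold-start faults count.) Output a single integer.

Answer: 4

Derivation:
Step 0: ref 3 → FAULT, frames=[3,-,-]
Step 1: ref 3 → HIT, frames=[3,-,-]
Step 2: ref 3 → HIT, frames=[3,-,-]
Step 3: ref 1 → FAULT, frames=[3,1,-]
Step 4: ref 1 → HIT, frames=[3,1,-]
Step 5: ref 2 → FAULT, frames=[3,1,2]
Step 6: ref 2 → HIT, frames=[3,1,2]
Step 7: ref 2 → HIT, frames=[3,1,2]
Step 8: ref 4 → FAULT (evict 3), frames=[4,1,2]
Step 9: ref 4 → HIT, frames=[4,1,2]
Step 10: ref 1 → HIT, frames=[4,1,2]
Step 11: ref 4 → HIT, frames=[4,1,2]
Step 12: ref 1 → HIT, frames=[4,1,2]
Total faults: 4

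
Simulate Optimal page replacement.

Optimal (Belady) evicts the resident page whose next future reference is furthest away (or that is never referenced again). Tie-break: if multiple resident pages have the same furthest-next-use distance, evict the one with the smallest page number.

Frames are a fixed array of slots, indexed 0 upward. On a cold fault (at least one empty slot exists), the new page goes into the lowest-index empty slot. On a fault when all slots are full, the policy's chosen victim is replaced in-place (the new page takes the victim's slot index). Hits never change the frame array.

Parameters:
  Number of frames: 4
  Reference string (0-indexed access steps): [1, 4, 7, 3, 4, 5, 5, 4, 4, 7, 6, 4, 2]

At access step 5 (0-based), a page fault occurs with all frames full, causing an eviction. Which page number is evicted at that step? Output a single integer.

Step 0: ref 1 -> FAULT, frames=[1,-,-,-]
Step 1: ref 4 -> FAULT, frames=[1,4,-,-]
Step 2: ref 7 -> FAULT, frames=[1,4,7,-]
Step 3: ref 3 -> FAULT, frames=[1,4,7,3]
Step 4: ref 4 -> HIT, frames=[1,4,7,3]
Step 5: ref 5 -> FAULT, evict 1, frames=[5,4,7,3]
At step 5: evicted page 1

Answer: 1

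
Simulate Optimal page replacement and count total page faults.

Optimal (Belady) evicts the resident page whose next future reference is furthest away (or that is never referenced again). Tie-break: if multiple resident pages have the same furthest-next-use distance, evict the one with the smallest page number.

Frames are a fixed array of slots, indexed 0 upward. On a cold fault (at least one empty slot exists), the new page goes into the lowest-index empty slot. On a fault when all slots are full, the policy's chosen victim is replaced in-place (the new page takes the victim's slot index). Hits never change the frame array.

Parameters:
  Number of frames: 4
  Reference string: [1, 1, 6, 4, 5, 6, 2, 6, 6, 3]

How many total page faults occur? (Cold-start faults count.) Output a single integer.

Answer: 6

Derivation:
Step 0: ref 1 → FAULT, frames=[1,-,-,-]
Step 1: ref 1 → HIT, frames=[1,-,-,-]
Step 2: ref 6 → FAULT, frames=[1,6,-,-]
Step 3: ref 4 → FAULT, frames=[1,6,4,-]
Step 4: ref 5 → FAULT, frames=[1,6,4,5]
Step 5: ref 6 → HIT, frames=[1,6,4,5]
Step 6: ref 2 → FAULT (evict 1), frames=[2,6,4,5]
Step 7: ref 6 → HIT, frames=[2,6,4,5]
Step 8: ref 6 → HIT, frames=[2,6,4,5]
Step 9: ref 3 → FAULT (evict 2), frames=[3,6,4,5]
Total faults: 6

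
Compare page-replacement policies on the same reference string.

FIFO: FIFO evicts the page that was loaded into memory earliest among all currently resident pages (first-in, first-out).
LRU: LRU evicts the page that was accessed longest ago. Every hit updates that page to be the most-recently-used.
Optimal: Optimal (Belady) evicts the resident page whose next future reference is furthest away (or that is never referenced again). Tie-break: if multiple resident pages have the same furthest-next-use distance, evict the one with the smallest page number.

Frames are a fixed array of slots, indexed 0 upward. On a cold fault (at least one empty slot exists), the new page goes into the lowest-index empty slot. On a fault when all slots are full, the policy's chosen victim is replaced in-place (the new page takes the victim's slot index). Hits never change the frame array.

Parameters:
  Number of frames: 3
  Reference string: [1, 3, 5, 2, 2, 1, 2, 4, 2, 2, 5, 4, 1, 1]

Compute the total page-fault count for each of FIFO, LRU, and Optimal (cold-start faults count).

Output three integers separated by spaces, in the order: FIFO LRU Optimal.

Answer: 7 8 6

Derivation:
--- FIFO ---
  step 0: ref 1 -> FAULT, frames=[1,-,-] (faults so far: 1)
  step 1: ref 3 -> FAULT, frames=[1,3,-] (faults so far: 2)
  step 2: ref 5 -> FAULT, frames=[1,3,5] (faults so far: 3)
  step 3: ref 2 -> FAULT, evict 1, frames=[2,3,5] (faults so far: 4)
  step 4: ref 2 -> HIT, frames=[2,3,5] (faults so far: 4)
  step 5: ref 1 -> FAULT, evict 3, frames=[2,1,5] (faults so far: 5)
  step 6: ref 2 -> HIT, frames=[2,1,5] (faults so far: 5)
  step 7: ref 4 -> FAULT, evict 5, frames=[2,1,4] (faults so far: 6)
  step 8: ref 2 -> HIT, frames=[2,1,4] (faults so far: 6)
  step 9: ref 2 -> HIT, frames=[2,1,4] (faults so far: 6)
  step 10: ref 5 -> FAULT, evict 2, frames=[5,1,4] (faults so far: 7)
  step 11: ref 4 -> HIT, frames=[5,1,4] (faults so far: 7)
  step 12: ref 1 -> HIT, frames=[5,1,4] (faults so far: 7)
  step 13: ref 1 -> HIT, frames=[5,1,4] (faults so far: 7)
  FIFO total faults: 7
--- LRU ---
  step 0: ref 1 -> FAULT, frames=[1,-,-] (faults so far: 1)
  step 1: ref 3 -> FAULT, frames=[1,3,-] (faults so far: 2)
  step 2: ref 5 -> FAULT, frames=[1,3,5] (faults so far: 3)
  step 3: ref 2 -> FAULT, evict 1, frames=[2,3,5] (faults so far: 4)
  step 4: ref 2 -> HIT, frames=[2,3,5] (faults so far: 4)
  step 5: ref 1 -> FAULT, evict 3, frames=[2,1,5] (faults so far: 5)
  step 6: ref 2 -> HIT, frames=[2,1,5] (faults so far: 5)
  step 7: ref 4 -> FAULT, evict 5, frames=[2,1,4] (faults so far: 6)
  step 8: ref 2 -> HIT, frames=[2,1,4] (faults so far: 6)
  step 9: ref 2 -> HIT, frames=[2,1,4] (faults so far: 6)
  step 10: ref 5 -> FAULT, evict 1, frames=[2,5,4] (faults so far: 7)
  step 11: ref 4 -> HIT, frames=[2,5,4] (faults so far: 7)
  step 12: ref 1 -> FAULT, evict 2, frames=[1,5,4] (faults so far: 8)
  step 13: ref 1 -> HIT, frames=[1,5,4] (faults so far: 8)
  LRU total faults: 8
--- Optimal ---
  step 0: ref 1 -> FAULT, frames=[1,-,-] (faults so far: 1)
  step 1: ref 3 -> FAULT, frames=[1,3,-] (faults so far: 2)
  step 2: ref 5 -> FAULT, frames=[1,3,5] (faults so far: 3)
  step 3: ref 2 -> FAULT, evict 3, frames=[1,2,5] (faults so far: 4)
  step 4: ref 2 -> HIT, frames=[1,2,5] (faults so far: 4)
  step 5: ref 1 -> HIT, frames=[1,2,5] (faults so far: 4)
  step 6: ref 2 -> HIT, frames=[1,2,5] (faults so far: 4)
  step 7: ref 4 -> FAULT, evict 1, frames=[4,2,5] (faults so far: 5)
  step 8: ref 2 -> HIT, frames=[4,2,5] (faults so far: 5)
  step 9: ref 2 -> HIT, frames=[4,2,5] (faults so far: 5)
  step 10: ref 5 -> HIT, frames=[4,2,5] (faults so far: 5)
  step 11: ref 4 -> HIT, frames=[4,2,5] (faults so far: 5)
  step 12: ref 1 -> FAULT, evict 2, frames=[4,1,5] (faults so far: 6)
  step 13: ref 1 -> HIT, frames=[4,1,5] (faults so far: 6)
  Optimal total faults: 6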